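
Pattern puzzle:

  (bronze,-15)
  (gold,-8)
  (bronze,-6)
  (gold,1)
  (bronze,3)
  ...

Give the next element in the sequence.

(gold,10)

Rank: bronze, gold, bronze, gold, bronze → gold (alternates bronze ↔ gold).
Second slot: alternating steps +7, +2, +7, +2, …; -15, -8, -6, 1, 3 → 10.
Combining the parts gives (gold,10).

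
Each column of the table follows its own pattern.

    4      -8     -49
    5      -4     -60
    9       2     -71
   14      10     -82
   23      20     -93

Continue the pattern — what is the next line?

37  32  -104

For the first component, each term is the sum of the two before it: 4, 5, 9, 14, 23 → 37.
Second component — differences are 4, 6, 8, … (increasing by 2 each time): -8, -4, 2, 10, 20 → 32.
Third component — −11 each step: -49, -60, -71, -82, -93 → -104.
So the next line is 37  32  -104.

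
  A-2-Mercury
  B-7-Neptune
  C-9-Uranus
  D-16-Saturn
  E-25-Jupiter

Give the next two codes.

Letter: letters move forward 1 place in the alphabet; A, B, C, D, E → F → G.
Second component goes 2, 7, 9, 16, 25 → 41 → 66 (each term is the sum of the two before it).
Planet: runs backward through the planets Mercury→Neptune, so Mercury, Neptune, Uranus, Saturn, Jupiter → Mars → Earth.
Putting the parts together: F-41-Mars and then G-66-Earth.

F-41-Mars then G-66-Earth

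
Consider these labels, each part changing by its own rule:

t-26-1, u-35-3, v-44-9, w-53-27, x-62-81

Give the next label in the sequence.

y-71-243

Letter: t, u, v, w, x → y (letters move forward 1 place in the alphabet).
Second component: 26, 35, 44, 53, 62 → 71 (+9 each step).
Third component — ×3 each step: 1, 3, 9, 27, 81 → 243.
Putting it together: y-71-243.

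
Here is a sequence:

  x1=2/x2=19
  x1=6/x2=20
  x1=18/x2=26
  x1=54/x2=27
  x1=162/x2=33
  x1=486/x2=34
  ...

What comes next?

X1: ×3 each step; 2, 6, 18, 54, 162, 486 → 1458.
X2: 19, 20, 26, 27, 33, 34 → 40 (alternating steps +1, +6, +1, +6, …).
Putting it together: x1=1458/x2=40.

x1=1458/x2=40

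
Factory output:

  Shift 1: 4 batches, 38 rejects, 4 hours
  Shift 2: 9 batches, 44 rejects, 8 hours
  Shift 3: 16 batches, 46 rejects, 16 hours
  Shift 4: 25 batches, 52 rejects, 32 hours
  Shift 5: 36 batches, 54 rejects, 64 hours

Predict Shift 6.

49 batches, 60 rejects, 128 hours

Batches: perfect squares: 2², 3², 4², …; 4, 9, 16, 25, 36 → 49.
Rejects: alternating steps +6, +2, +6, +2, …; 38, 44, 46, 52, 54 → 60.
Hours: ×2 each step; 4, 8, 16, 32, 64 → 128.
So the next row is 49 batches, 60 rejects, 128 hours.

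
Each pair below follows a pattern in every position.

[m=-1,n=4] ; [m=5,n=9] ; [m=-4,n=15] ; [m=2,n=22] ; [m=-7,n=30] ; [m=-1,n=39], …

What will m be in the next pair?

-10

M: alternating steps +6, −9, +6, −9, …, so -1, 5, -4, 2, -7, -1 → -10.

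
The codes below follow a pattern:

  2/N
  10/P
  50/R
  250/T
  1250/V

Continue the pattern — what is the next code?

First component: ×5 each step, so 2, 10, 50, 250, 1250 → 6250.
Letter: letters move forward 2 places in the alphabet; N, P, R, T, V → X.
So the next code is 6250/X.

6250/X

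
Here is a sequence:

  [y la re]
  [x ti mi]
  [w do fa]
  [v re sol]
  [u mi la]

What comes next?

[t fa ti]

For the letter, letters move back 1 place in the alphabet: y, x, w, v, u → t.
First note: la, ti, do, re, mi → fa (runs through the solfège scale do→ti).
For the second note, runs through the solfège scale do→ti: re, mi, fa, sol, la → ti.
So the next tuple is [t fa ti].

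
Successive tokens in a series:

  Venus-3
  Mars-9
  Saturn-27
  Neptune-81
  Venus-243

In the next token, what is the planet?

Planet — repeats Venus → Mars → Saturn → Neptune: Venus, Mars, Saturn, Neptune, Venus → Mars.
Second component goes 3, 9, 27, 81, 243 → 729 (×3 each step).

Mars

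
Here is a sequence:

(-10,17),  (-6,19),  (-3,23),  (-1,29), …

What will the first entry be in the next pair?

0

First entry — differences are 4, 3, 2, … (decreasing by 1 each time): -10, -6, -3, -1 → 0.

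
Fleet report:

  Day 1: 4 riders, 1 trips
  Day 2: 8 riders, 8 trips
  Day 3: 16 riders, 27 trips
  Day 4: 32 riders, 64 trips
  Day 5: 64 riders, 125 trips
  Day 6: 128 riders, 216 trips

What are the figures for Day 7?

Riders — ×2 each step: 4, 8, 16, 32, 64, 128 → 256.
Trips goes 1, 8, 27, 64, 125, 216 → 343 (perfect cubes: 1³, 2³, 3³, …).
Putting it together: 256 riders, 343 trips.

256 riders, 343 trips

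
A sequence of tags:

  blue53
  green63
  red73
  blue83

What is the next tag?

green93

Colour — repeats blue → green → red: blue, green, red, blue → green.
Second component goes 53, 63, 73, 83 → 93 (+10 each step).
Combining the parts gives green93.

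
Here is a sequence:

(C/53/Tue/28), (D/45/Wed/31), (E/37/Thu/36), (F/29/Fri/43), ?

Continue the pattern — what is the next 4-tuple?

(G/21/Sat/52)

Letter — letters move forward 1 place in the alphabet: C, D, E, F → G.
Second slot goes 53, 45, 37, 29 → 21 (−8 each step).
Day: runs through the weekdays Mon→Sun, so Tue, Wed, Thu, Fri → Sat.
Fourth slot: 28, 31, 36, 43 → 52 (differences are 3, 5, 7, … (increasing by 2 each time)).
Putting it together: (G/21/Sat/52).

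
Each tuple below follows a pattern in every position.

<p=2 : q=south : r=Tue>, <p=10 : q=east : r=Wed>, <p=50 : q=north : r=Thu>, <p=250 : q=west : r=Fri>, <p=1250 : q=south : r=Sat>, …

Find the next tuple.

P: ×5 each step, so 2, 10, 50, 250, 1250 → 6250.
Q: repeats south → east → north → west, so south, east, north, west, south → east.
R: Tue, Wed, Thu, Fri, Sat → Sun (runs through the weekdays Mon→Sun).
Combining the parts gives <p=6250 : q=east : r=Sun>.

<p=6250 : q=east : r=Sun>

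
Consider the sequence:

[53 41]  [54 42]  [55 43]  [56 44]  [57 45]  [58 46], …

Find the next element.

[59 47]

First slot goes 53, 54, 55, 56, 57, 58 → 59 (+1 each step).
For the second slot, always 12 less than the first slot: 41, 42, 43, 44, 45, 46 → 47.
Combining the parts gives [59 47].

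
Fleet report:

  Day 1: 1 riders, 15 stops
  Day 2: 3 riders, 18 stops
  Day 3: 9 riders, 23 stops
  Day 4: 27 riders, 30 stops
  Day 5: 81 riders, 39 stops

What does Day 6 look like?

243 riders, 50 stops

For the riders, ×3 each step: 1, 3, 9, 27, 81 → 243.
Stops goes 15, 18, 23, 30, 39 → 50 (differences are 3, 5, 7, … (increasing by 2 each time)).
Putting it together: 243 riders, 50 stops.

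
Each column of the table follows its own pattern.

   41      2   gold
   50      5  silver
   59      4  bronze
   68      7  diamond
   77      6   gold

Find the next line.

For the first component, +9 each step: 41, 50, 59, 68, 77 → 86.
Second component: 2, 5, 4, 7, 6 → 9 (alternating steps +3, −1, +3, −1, …).
For the rank, repeats gold → silver → bronze → diamond: gold, silver, bronze, diamond, gold → silver.
So the next line is 86  9  silver.

86  9  silver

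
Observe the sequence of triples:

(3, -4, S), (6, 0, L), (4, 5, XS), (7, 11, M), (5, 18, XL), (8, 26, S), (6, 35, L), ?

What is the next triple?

(9, 45, XS)

First value: alternating steps +3, −2, +3, −2, …; 3, 6, 4, 7, 5, 8, 6 → 9.
For the second value, differences are 4, 5, 6, … (increasing by 1 each time): -4, 0, 5, 11, 18, 26, 35 → 45.
Size — repeats S → L → XS → M → XL: S, L, XS, M, XL, S, L → XS.
So the next triple is (9, 45, XS).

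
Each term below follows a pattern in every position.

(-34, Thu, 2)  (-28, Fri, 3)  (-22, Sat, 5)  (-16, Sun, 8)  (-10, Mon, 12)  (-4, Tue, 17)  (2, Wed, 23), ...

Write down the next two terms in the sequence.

(8, Thu, 30), (14, Fri, 38)

First component: -34, -28, -22, -16, -10, -4, 2 → 8 → 14 (+6 each step).
Day: runs through the weekdays Mon→Sun, so Thu, Fri, Sat, Sun, Mon, Tue, Wed → Thu → Fri.
Third component goes 2, 3, 5, 8, 12, 17, 23 → 30 → 38 (differences are 1, 2, 3, … (increasing by 1 each time)).
Putting the parts together: (8, Thu, 30) and then (14, Fri, 38).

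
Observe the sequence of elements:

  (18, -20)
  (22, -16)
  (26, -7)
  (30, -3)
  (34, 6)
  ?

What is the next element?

First entry — +4 each step: 18, 22, 26, 30, 34 → 38.
Second entry: alternating steps +4, +9, +4, +9, …, so -20, -16, -7, -3, 6 → 10.
Combining the parts gives (38, 10).

(38, 10)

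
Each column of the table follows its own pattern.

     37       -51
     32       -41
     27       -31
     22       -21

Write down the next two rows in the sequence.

17  -11; 12  -1

For the first component, −5 each step: 37, 32, 27, 22 → 17 → 12.
Second component — +10 each step: -51, -41, -31, -21 → -11 → -1.
Putting the parts together: 17  -11 and then 12  -1.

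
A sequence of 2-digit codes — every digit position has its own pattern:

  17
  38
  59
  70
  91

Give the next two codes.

12 then 33

First digit: +2 each step, mod 10; 1, 3, 5, 7, 9 → 1 → 3.
Second digit: 7, 8, 9, 0, 1 → 2 → 3 (+1 each step, mod 10).
Putting the parts together: 12 and then 33.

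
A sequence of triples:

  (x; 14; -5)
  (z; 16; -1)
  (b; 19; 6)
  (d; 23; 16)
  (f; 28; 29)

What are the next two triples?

Letter — letters move forward 2 places in the alphabet, wrapping Z→A: x, z, b, d, f → h → j.
Second component: differences are 2, 3, 4, … (increasing by 1 each time), so 14, 16, 19, 23, 28 → 34 → 41.
Third component: differences are 4, 7, 10, … (increasing by 3 each time); -5, -1, 6, 16, 29 → 45 → 64.
So the next two triples are (h; 34; 45) and (j; 41; 64).

(h; 34; 45), (j; 41; 64)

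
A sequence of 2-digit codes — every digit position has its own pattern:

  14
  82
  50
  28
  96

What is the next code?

64

For the first digit, −3 each step, mod 10: 1, 8, 5, 2, 9 → 6.
Second digit: −2 each step, mod 10, so 4, 2, 0, 8, 6 → 4.
So the next code is 64.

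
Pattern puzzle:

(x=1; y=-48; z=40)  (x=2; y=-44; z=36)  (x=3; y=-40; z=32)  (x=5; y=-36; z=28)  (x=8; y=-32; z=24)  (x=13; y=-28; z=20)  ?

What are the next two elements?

X — each term is the sum of the two before it: 1, 2, 3, 5, 8, 13 → 21 → 34.
Y — +4 each step: -48, -44, -40, -36, -32, -28 → -24 → -20.
Z: 40, 36, 32, 28, 24, 20 → 16 → 12 (together with the y always sums to -8).
Putting the parts together: (x=21; y=-24; z=16) and then (x=34; y=-20; z=12).

(x=21; y=-24; z=16), (x=34; y=-20; z=12)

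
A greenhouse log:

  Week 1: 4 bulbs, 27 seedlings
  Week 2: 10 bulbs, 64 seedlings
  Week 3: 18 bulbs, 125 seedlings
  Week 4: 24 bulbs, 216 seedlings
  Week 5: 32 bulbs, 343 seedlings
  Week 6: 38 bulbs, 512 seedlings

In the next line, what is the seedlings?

729

Seedlings: 27, 64, 125, 216, 343, 512 → 729 (perfect cubes: 3³, 4³, 5³, …).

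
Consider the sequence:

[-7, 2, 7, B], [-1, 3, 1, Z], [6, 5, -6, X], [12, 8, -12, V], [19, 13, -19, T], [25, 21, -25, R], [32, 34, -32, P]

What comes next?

[38, 55, -38, N]

First component goes -7, -1, 6, 12, 19, 25, 32 → 38 (alternating steps +6, +7, +6, +7, …).
Second component — each term is the sum of the two before it: 2, 3, 5, 8, 13, 21, 34 → 55.
Third component: 7, 1, -6, -12, -19, -25, -32 → -38 (always the negative of the first component).
Letter — letters move back 2 places in the alphabet, wrapping A→Z: B, Z, X, V, T, R, P → N.
Putting it together: [38, 55, -38, N].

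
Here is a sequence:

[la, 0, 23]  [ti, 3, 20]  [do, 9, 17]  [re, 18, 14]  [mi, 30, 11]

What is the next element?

[fa, 45, 8]

Note: la, ti, do, re, mi → fa (runs through the solfège scale do→ti).
Second entry goes 0, 3, 9, 18, 30 → 45 (differences are 3, 6, 9, … (increasing by 3 each time)).
Third entry goes 23, 20, 17, 14, 11 → 8 (−3 each step).
Putting it together: [fa, 45, 8].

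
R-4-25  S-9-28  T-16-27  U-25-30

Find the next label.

V-36-29

Letter: letters move forward 1 place in the alphabet, so R, S, T, U → V.
Second component goes 4, 9, 16, 25 → 36 (perfect squares: 2², 3², 4², …).
For the third component, alternating steps +3, −1, +3, −1, …: 25, 28, 27, 30 → 29.
So the next label is V-36-29.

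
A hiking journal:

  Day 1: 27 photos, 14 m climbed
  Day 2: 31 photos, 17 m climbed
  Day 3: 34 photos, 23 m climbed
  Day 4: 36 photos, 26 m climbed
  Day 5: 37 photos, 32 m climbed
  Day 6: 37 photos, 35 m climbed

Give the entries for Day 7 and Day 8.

36 photos, 41 m climbed; 34 photos, 44 m climbed

Photos — differences are 4, 3, 2, … (decreasing by 1 each time): 27, 31, 34, 36, 37, 37 → 36 → 34.
M climbed: alternating steps +3, +6, +3, +6, …; 14, 17, 23, 26, 32, 35 → 41 → 44.
So the next two rows are 36 photos, 41 m climbed and 34 photos, 44 m climbed.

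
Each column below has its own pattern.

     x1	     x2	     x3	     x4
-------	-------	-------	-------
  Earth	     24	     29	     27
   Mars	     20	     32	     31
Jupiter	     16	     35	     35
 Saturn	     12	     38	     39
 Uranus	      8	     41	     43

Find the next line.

Column x1: runs through the planets Mercury→Neptune; Earth, Mars, Jupiter, Saturn, Uranus → Neptune.
Column x2: 24, 20, 16, 12, 8 → 4 (−4 each step).
Column x3 — +3 each step: 29, 32, 35, 38, 41 → 44.
Column x4: 27, 31, 35, 39, 43 → 47 (together with the column x2 always sums to 51).
So the next line is Neptune  4  44  47.

Neptune  4  44  47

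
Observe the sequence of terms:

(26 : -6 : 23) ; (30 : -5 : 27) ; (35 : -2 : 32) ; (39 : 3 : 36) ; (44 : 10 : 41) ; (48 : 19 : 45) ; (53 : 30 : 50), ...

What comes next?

(57 : 43 : 54)

For the first part, alternating steps +4, +5, +4, +5, …: 26, 30, 35, 39, 44, 48, 53 → 57.
Second part: differences are 1, 3, 5, … (increasing by 2 each time), so -6, -5, -2, 3, 10, 19, 30 → 43.
Third part — alternating steps +4, +5, +4, +5, …: 23, 27, 32, 36, 41, 45, 50 → 54.
So the next term is (57 : 43 : 54).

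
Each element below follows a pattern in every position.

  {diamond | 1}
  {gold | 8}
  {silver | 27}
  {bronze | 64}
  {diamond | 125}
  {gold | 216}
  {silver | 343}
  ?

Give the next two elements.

{bronze | 512}, {diamond | 729}

For the rank, repeats diamond → gold → silver → bronze: diamond, gold, silver, bronze, diamond, gold, silver → bronze → diamond.
Second coordinate: perfect cubes: 1³, 2³, 3³, …; 1, 8, 27, 64, 125, 216, 343 → 512 → 729.
So the next two elements are {bronze | 512} and {diamond | 729}.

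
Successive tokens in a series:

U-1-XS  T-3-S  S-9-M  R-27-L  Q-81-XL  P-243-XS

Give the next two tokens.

Letter — letters move back 1 place in the alphabet: U, T, S, R, Q, P → O → N.
Second component: ×3 each step; 1, 3, 9, 27, 81, 243 → 729 → 2187.
Size: repeats XS → S → M → L → XL, so XS, S, M, L, XL, XS → S → M.
Putting the parts together: O-729-S and then N-2187-M.

O-729-S, N-2187-M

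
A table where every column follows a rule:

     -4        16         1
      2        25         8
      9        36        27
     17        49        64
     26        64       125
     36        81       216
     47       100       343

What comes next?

First component: differences are 6, 7, 8, … (increasing by 1 each time), so -4, 2, 9, 17, 26, 36, 47 → 59.
Second component goes 16, 25, 36, 49, 64, 81, 100 → 121 (perfect squares: 4², 5², 6², …).
Third component: 1, 8, 27, 64, 125, 216, 343 → 512 (perfect cubes: 1³, 2³, 3³, …).
Combining the parts gives 59  121  512.

59  121  512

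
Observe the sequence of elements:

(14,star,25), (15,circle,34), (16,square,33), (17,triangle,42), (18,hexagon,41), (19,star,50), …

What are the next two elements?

First part — +1 each step: 14, 15, 16, 17, 18, 19 → 20 → 21.
Shape — repeats star → circle → square → triangle → hexagon: star, circle, square, triangle, hexagon, star → circle → square.
Third part: alternating steps +9, −1, +9, −1, …, so 25, 34, 33, 42, 41, 50 → 49 → 58.
So the next two elements are (20,circle,49) and (21,square,58).

(20,circle,49), (21,square,58)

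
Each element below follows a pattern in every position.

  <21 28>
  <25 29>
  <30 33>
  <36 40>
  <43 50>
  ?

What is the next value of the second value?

63

Second value: 28, 29, 33, 40, 50 → 63 (differences are 1, 4, 7, … (increasing by 3 each time)).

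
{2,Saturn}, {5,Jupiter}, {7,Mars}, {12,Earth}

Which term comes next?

First slot: each term is the sum of the two before it; 2, 5, 7, 12 → 19.
Planet: runs backward through the planets Mercury→Neptune, so Saturn, Jupiter, Mars, Earth → Venus.
Putting it together: {19,Venus}.

{19,Venus}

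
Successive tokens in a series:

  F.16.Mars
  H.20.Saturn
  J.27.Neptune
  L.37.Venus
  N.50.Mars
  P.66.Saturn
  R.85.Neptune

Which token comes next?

T.107.Venus

Letter goes F, H, J, L, N, P, R → T (letters move forward 2 places in the alphabet).
Second component: 16, 20, 27, 37, 50, 66, 85 → 107 (differences are 4, 7, 10, … (increasing by 3 each time)).
Planet — repeats Mars → Saturn → Neptune → Venus: Mars, Saturn, Neptune, Venus, Mars, Saturn, Neptune → Venus.
So the next token is T.107.Venus.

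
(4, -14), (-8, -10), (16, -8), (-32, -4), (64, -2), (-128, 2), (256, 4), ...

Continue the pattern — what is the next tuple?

(-512, 8)

First slot: ×(-2) each step; 4, -8, 16, -32, 64, -128, 256 → -512.
Second slot: alternating steps +4, +2, +4, +2, …; -14, -10, -8, -4, -2, 2, 4 → 8.
Combining the parts gives (-512, 8).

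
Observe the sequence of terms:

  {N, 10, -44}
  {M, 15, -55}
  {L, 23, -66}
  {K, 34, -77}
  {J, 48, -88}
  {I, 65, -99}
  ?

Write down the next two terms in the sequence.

{H, 85, -110}, {G, 108, -121}

Letter goes N, M, L, K, J, I → H → G (letters move back 1 place in the alphabet).
Second slot: 10, 15, 23, 34, 48, 65 → 85 → 108 (differences are 5, 8, 11, … (increasing by 3 each time)).
Third slot: −11 each step, so -44, -55, -66, -77, -88, -99 → -110 → -121.
Putting the parts together: {H, 85, -110} and then {G, 108, -121}.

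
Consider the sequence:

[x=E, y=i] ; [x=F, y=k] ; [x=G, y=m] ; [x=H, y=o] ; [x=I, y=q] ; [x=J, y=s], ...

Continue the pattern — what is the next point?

X — letters move forward 1 place in the alphabet: E, F, G, H, I, J → K.
Y — letters move forward 2 places in the alphabet: i, k, m, o, q, s → u.
So the next point is [x=K, y=u].

[x=K, y=u]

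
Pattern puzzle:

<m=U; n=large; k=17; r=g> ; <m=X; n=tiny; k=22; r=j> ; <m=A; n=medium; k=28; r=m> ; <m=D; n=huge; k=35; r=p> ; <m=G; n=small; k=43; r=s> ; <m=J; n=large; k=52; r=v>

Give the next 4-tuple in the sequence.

M: letters move forward 3 places in the alphabet, wrapping Z→A, so U, X, A, D, G, J → M.
N: large, tiny, medium, huge, small, large → tiny (repeats large → tiny → medium → huge → small).
K goes 17, 22, 28, 35, 43, 52 → 62 (differences are 5, 6, 7, … (increasing by 1 each time)).
R: g, j, m, p, s, v → y (letters move forward 3 places in the alphabet).
Putting it together: <m=M; n=tiny; k=62; r=y>.

<m=M; n=tiny; k=62; r=y>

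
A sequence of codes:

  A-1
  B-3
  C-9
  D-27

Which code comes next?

For the letter, letters move forward 1 place in the alphabet: A, B, C, D → E.
Second component goes 1, 3, 9, 27 → 81 (×3 each step).
Combining the parts gives E-81.

E-81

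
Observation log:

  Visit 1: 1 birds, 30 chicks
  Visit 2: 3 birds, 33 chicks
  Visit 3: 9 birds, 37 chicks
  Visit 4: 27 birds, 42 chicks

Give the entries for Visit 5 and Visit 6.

81 birds, 48 chicks; 243 birds, 55 chicks

Birds: 1, 3, 9, 27 → 81 → 243 (×3 each step).
Chicks goes 30, 33, 37, 42 → 48 → 55 (differences are 3, 4, 5, … (increasing by 1 each time)).
Putting the parts together: 81 birds, 48 chicks and then 243 birds, 55 chicks.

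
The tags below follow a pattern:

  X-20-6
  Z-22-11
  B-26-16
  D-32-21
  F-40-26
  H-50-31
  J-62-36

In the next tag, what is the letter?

L

Letter: letters move forward 2 places in the alphabet, wrapping Z→A; X, Z, B, D, F, H, J → L.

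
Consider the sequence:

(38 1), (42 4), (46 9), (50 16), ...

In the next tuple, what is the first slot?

54

First slot — +4 each step: 38, 42, 46, 50 → 54.
Second slot goes 1, 4, 9, 16 → 25 (perfect squares: 1², 2², 3², …).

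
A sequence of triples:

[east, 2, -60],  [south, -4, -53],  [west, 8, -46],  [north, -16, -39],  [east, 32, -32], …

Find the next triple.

Direction: repeats east → south → west → north, so east, south, west, north, east → south.
Second part: ×(-2) each step, so 2, -4, 8, -16, 32 → -64.
Third part goes -60, -53, -46, -39, -32 → -25 (+7 each step).
So the next triple is [south, -64, -25].

[south, -64, -25]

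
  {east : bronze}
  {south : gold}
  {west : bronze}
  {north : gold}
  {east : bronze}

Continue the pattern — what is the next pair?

Direction: east, south, west, north, east → south (repeats east → south → west → north).
Rank: alternates bronze ↔ gold, so bronze, gold, bronze, gold, bronze → gold.
Combining the parts gives {south : gold}.

{south : gold}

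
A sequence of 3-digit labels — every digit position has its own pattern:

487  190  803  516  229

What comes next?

First digit: −3 each step, mod 10; 4, 1, 8, 5, 2 → 9.
Second digit: 8, 9, 0, 1, 2 → 3 (+1 each step, mod 10).
Third digit — +3 each step, mod 10: 7, 0, 3, 6, 9 → 2.
So the next label is 932.

932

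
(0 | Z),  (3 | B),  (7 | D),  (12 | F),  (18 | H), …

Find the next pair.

(25 | J)

First value: differences are 3, 4, 5, … (increasing by 1 each time); 0, 3, 7, 12, 18 → 25.
Letter: letters move forward 2 places in the alphabet, wrapping Z→A, so Z, B, D, F, H → J.
Combining the parts gives (25 | J).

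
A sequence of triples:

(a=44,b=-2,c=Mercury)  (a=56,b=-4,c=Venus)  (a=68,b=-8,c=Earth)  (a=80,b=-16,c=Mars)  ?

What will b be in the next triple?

-32

A — +12 each step: 44, 56, 68, 80 → 92.
For the b, ×2 each step: -2, -4, -8, -16 → -32.
C: Mercury, Venus, Earth, Mars → Jupiter (runs through the planets Mercury→Neptune).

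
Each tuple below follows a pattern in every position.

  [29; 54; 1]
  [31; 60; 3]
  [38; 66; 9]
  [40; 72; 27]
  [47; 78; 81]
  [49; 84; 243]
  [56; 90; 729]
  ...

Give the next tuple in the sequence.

[58; 96; 2187]

First part: alternating steps +2, +7, +2, +7, …; 29, 31, 38, 40, 47, 49, 56 → 58.
Second part — +6 each step: 54, 60, 66, 72, 78, 84, 90 → 96.
Third part goes 1, 3, 9, 27, 81, 243, 729 → 2187 (×3 each step).
Combining the parts gives [58; 96; 2187].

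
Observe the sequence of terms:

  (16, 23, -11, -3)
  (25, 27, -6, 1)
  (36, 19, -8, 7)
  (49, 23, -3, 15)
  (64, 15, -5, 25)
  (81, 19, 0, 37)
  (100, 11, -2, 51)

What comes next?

(121, 15, 3, 67)

First component: perfect squares: 4², 5², 6², …, so 16, 25, 36, 49, 64, 81, 100 → 121.
Second component: alternating steps +4, −8, +4, −8, …, so 23, 27, 19, 23, 15, 19, 11 → 15.
Third component: alternating steps +5, −2, +5, −2, …, so -11, -6, -8, -3, -5, 0, -2 → 3.
For the fourth component, differences are 4, 6, 8, … (increasing by 2 each time): -3, 1, 7, 15, 25, 37, 51 → 67.
Putting it together: (121, 15, 3, 67).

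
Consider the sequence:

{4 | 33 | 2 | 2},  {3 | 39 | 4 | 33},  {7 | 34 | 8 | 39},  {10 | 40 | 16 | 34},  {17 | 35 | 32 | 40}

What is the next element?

First component: each term is the sum of the two before it; 4, 3, 7, 10, 17 → 27.
Second component: 33, 39, 34, 40, 35 → 41 (alternating steps +6, −5, +6, −5, …).
Third component goes 2, 4, 8, 16, 32 → 64 (×2 each step).
Fourth component goes 2, 33, 39, 34, 40 → 35 (always the previous value of the second component).
So the next element is {27 | 41 | 64 | 35}.

{27 | 41 | 64 | 35}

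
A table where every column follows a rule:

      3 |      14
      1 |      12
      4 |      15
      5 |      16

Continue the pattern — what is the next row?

9  20

First component — each term is the sum of the two before it: 3, 1, 4, 5 → 9.
Second component: always 11 more than the first component; 14, 12, 15, 16 → 20.
Combining the parts gives 9  20.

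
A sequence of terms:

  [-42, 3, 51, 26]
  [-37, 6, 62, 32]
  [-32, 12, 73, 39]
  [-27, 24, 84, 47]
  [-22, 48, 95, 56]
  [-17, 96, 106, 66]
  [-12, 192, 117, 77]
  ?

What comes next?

For the first component, +5 each step: -42, -37, -32, -27, -22, -17, -12 → -7.
Second component: ×2 each step, so 3, 6, 12, 24, 48, 96, 192 → 384.
Third component goes 51, 62, 73, 84, 95, 106, 117 → 128 (+11 each step).
Fourth component: differences are 6, 7, 8, … (increasing by 1 each time); 26, 32, 39, 47, 56, 66, 77 → 89.
So the next term is [-7, 384, 128, 89].

[-7, 384, 128, 89]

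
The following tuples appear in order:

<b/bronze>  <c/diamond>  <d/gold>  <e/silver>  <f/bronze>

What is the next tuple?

Letter: b, c, d, e, f → g (letters move forward 1 place in the alphabet).
Rank: repeats bronze → diamond → gold → silver; bronze, diamond, gold, silver, bronze → diamond.
So the next tuple is <g/diamond>.

<g/diamond>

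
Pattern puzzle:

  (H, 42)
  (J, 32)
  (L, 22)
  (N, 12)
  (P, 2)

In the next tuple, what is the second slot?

-8

Second slot — −10 each step: 42, 32, 22, 12, 2 → -8.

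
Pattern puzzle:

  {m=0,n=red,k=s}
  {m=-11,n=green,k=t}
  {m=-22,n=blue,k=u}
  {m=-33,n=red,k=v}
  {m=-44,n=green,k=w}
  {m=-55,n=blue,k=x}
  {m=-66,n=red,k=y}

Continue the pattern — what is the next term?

M — −11 each step: 0, -11, -22, -33, -44, -55, -66 → -77.
N goes red, green, blue, red, green, blue, red → green (repeats red → green → blue).
K: letters move forward 1 place in the alphabet; s, t, u, v, w, x, y → z.
Putting it together: {m=-77,n=green,k=z}.

{m=-77,n=green,k=z}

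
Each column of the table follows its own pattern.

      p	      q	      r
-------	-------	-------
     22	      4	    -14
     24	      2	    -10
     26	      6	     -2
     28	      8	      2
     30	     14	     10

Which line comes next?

32  22  14

Column p: 22, 24, 26, 28, 30 → 32 (+2 each step).
Column q: each term is the sum of the two before it; 4, 2, 6, 8, 14 → 22.
For the column r, alternating steps +4, +8, +4, +8, …: -14, -10, -2, 2, 10 → 14.
Combining the parts gives 32  22  14.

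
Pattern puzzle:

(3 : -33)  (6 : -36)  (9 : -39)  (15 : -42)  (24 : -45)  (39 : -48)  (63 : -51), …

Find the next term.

(102 : -54)

First entry: each term is the sum of the two before it, so 3, 6, 9, 15, 24, 39, 63 → 102.
For the second entry, −3 each step: -33, -36, -39, -42, -45, -48, -51 → -54.
Combining the parts gives (102 : -54).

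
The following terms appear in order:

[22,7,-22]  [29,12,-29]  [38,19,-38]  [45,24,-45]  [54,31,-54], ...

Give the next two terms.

First slot: alternating steps +7, +9, +7, +9, …; 22, 29, 38, 45, 54 → 61 → 70.
Second slot: 7, 12, 19, 24, 31 → 36 → 43 (alternating steps +5, +7, +5, +7, …).
Third slot: always the negative of the first slot; -22, -29, -38, -45, -54 → -61 → -70.
Putting the parts together: [61,36,-61] and then [70,43,-70].

[61,36,-61], [70,43,-70]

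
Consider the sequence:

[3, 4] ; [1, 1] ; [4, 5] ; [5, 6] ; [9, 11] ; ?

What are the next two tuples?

[14, 17], [23, 28]

First value: each term is the sum of the two before it; 3, 1, 4, 5, 9 → 14 → 23.
Second value: 4, 1, 5, 6, 11 → 17 → 28 (each term is the sum of the two before it).
Putting the parts together: [14, 17] and then [23, 28].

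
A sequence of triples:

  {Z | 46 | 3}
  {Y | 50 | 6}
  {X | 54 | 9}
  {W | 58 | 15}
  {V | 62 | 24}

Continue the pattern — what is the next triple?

Letter: letters move back 1 place in the alphabet; Z, Y, X, W, V → U.
For the second value, +4 each step: 46, 50, 54, 58, 62 → 66.
Third value: each term is the sum of the two before it, so 3, 6, 9, 15, 24 → 39.
Putting it together: {U | 66 | 39}.

{U | 66 | 39}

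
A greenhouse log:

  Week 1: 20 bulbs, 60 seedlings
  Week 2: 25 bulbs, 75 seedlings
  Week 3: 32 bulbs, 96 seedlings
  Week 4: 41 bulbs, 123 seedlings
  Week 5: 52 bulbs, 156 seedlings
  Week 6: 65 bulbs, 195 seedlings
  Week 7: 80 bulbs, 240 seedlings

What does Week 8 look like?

97 bulbs, 291 seedlings

Bulbs goes 20, 25, 32, 41, 52, 65, 80 → 97 (differences are 5, 7, 9, … (increasing by 2 each time)).
Seedlings goes 60, 75, 96, 123, 156, 195, 240 → 291 (always 3 × the bulbs).
Putting it together: 97 bulbs, 291 seedlings.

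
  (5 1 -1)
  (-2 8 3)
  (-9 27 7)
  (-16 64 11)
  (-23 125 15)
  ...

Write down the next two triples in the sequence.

(-30 216 19), (-37 343 23)

First component: −7 each step, so 5, -2, -9, -16, -23 → -30 → -37.
Second component — perfect cubes: 1³, 2³, 3³, …: 1, 8, 27, 64, 125 → 216 → 343.
Third component — +4 each step: -1, 3, 7, 11, 15 → 19 → 23.
Putting the parts together: (-30 216 19) and then (-37 343 23).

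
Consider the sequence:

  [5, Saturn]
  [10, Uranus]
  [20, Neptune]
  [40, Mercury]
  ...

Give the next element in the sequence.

[80, Venus]

First slot: ×2 each step; 5, 10, 20, 40 → 80.
Planet: runs through the planets Mercury→Neptune; Saturn, Uranus, Neptune, Mercury → Venus.
Putting it together: [80, Venus].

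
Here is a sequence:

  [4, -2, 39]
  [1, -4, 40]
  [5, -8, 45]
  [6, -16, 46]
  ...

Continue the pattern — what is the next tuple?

First component goes 4, 1, 5, 6 → 11 (each term is the sum of the two before it).
Second component — ×2 each step: -2, -4, -8, -16 → -32.
Third component: alternating steps +1, +5, +1, +5, …; 39, 40, 45, 46 → 51.
So the next tuple is [11, -32, 51].

[11, -32, 51]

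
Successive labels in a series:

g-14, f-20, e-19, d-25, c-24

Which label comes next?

b-30

Letter: letters move back 1 place in the alphabet; g, f, e, d, c → b.
Second component — alternating steps +6, −1, +6, −1, …: 14, 20, 19, 25, 24 → 30.
Combining the parts gives b-30.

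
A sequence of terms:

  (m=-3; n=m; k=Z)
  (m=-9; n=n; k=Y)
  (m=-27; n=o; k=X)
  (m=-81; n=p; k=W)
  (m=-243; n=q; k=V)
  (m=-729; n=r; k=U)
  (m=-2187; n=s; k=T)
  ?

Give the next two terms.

(m=-6561; n=t; k=S), (m=-19683; n=u; k=R)

M: ×3 each step, so -3, -9, -27, -81, -243, -729, -2187 → -6561 → -19683.
For the n, letters move forward 1 place in the alphabet: m, n, o, p, q, r, s → t → u.
For the k, letters move back 1 place in the alphabet: Z, Y, X, W, V, U, T → S → R.
Putting the parts together: (m=-6561; n=t; k=S) and then (m=-19683; n=u; k=R).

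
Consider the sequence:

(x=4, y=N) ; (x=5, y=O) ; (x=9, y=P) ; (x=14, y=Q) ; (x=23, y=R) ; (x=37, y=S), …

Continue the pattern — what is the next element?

X: each term is the sum of the two before it; 4, 5, 9, 14, 23, 37 → 60.
For the y, letters move forward 1 place in the alphabet: N, O, P, Q, R, S → T.
Putting it together: (x=60, y=T).

(x=60, y=T)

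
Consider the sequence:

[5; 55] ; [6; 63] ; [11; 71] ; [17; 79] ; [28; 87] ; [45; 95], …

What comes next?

First coordinate: 5, 6, 11, 17, 28, 45 → 73 (each term is the sum of the two before it).
Second coordinate — +8 each step: 55, 63, 71, 79, 87, 95 → 103.
Combining the parts gives [73; 103].

[73; 103]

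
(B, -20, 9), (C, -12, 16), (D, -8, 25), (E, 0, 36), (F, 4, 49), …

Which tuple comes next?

(G, 12, 64)

Letter: letters move forward 1 place in the alphabet; B, C, D, E, F → G.
Second coordinate: alternating steps +8, +4, +8, +4, …, so -20, -12, -8, 0, 4 → 12.
Third coordinate: perfect squares: 3², 4², 5², …, so 9, 16, 25, 36, 49 → 64.
Putting it together: (G, 12, 64).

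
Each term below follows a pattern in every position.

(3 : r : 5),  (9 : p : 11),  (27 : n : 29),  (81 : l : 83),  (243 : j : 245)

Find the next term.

(729 : h : 731)

For the first value, ×3 each step: 3, 9, 27, 81, 243 → 729.
For the letter, letters move back 2 places in the alphabet: r, p, n, l, j → h.
Third value — always 2 more than the first value: 5, 11, 29, 83, 245 → 731.
So the next term is (729 : h : 731).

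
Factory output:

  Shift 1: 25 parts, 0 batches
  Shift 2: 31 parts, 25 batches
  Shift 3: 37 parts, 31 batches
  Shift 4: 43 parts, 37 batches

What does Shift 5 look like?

For the parts, +6 each step: 25, 31, 37, 43 → 49.
For the batches, always the previous value of the parts: 0, 25, 31, 37 → 43.
So the next line is 49 parts, 43 batches.

49 parts, 43 batches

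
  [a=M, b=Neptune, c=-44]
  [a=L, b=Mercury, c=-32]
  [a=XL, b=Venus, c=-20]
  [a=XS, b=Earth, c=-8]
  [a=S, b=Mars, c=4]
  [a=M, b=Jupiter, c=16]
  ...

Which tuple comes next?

A: repeats M → L → XL → XS → S, so M, L, XL, XS, S, M → L.
For the b, runs through the planets Mercury→Neptune: Neptune, Mercury, Venus, Earth, Mars, Jupiter → Saturn.
For the c, +12 each step: -44, -32, -20, -8, 4, 16 → 28.
Putting it together: [a=L, b=Saturn, c=28].

[a=L, b=Saturn, c=28]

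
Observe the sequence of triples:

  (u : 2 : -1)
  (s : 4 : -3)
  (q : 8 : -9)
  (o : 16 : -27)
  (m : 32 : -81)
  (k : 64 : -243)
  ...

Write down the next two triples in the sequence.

(i : 128 : -729), (g : 256 : -2187)

Letter goes u, s, q, o, m, k → i → g (letters move back 2 places in the alphabet).
For the second slot, ×2 each step: 2, 4, 8, 16, 32, 64 → 128 → 256.
Third slot goes -1, -3, -9, -27, -81, -243 → -729 → -2187 (×3 each step).
Putting the parts together: (i : 128 : -729) and then (g : 256 : -2187).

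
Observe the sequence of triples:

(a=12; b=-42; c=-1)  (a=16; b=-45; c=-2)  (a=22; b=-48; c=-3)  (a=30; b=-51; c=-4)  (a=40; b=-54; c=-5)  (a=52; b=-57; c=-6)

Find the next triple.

(a=66; b=-60; c=-7)

A: differences are 4, 6, 8, … (increasing by 2 each time), so 12, 16, 22, 30, 40, 52 → 66.
B: -42, -45, -48, -51, -54, -57 → -60 (−3 each step).
C: −1 each step, so -1, -2, -3, -4, -5, -6 → -7.
Combining the parts gives (a=66; b=-60; c=-7).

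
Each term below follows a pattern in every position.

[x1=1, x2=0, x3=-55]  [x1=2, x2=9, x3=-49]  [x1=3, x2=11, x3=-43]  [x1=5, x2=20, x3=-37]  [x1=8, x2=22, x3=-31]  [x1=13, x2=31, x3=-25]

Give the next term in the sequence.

X1: each term is the sum of the two before it; 1, 2, 3, 5, 8, 13 → 21.
X2: 0, 9, 11, 20, 22, 31 → 33 (alternating steps +9, +2, +9, +2, …).
For the x3, +6 each step: -55, -49, -43, -37, -31, -25 → -19.
So the next term is [x1=21, x2=33, x3=-19].

[x1=21, x2=33, x3=-19]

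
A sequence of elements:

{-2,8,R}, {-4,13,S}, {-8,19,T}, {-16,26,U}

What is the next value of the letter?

Letter goes R, S, T, U → V (letters move forward 1 place in the alphabet).

V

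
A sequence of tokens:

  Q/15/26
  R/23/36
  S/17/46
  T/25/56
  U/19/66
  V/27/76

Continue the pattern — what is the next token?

Letter — letters move forward 1 place in the alphabet: Q, R, S, T, U, V → W.
Second component goes 15, 23, 17, 25, 19, 27 → 21 (alternating steps +8, −6, +8, −6, …).
Third component: +10 each step; 26, 36, 46, 56, 66, 76 → 86.
Putting it together: W/21/86.

W/21/86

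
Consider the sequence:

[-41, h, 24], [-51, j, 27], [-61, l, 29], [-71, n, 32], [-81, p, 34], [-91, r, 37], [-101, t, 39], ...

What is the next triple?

[-111, v, 42]

First part: -41, -51, -61, -71, -81, -91, -101 → -111 (−10 each step).
Letter goes h, j, l, n, p, r, t → v (letters move forward 2 places in the alphabet).
Third part: alternating steps +3, +2, +3, +2, …, so 24, 27, 29, 32, 34, 37, 39 → 42.
Combining the parts gives [-111, v, 42].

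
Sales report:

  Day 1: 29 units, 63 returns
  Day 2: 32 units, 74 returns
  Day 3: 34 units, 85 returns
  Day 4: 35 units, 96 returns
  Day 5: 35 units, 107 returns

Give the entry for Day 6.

34 units, 118 returns

Units — differences are 3, 2, 1, … (decreasing by 1 each time): 29, 32, 34, 35, 35 → 34.
For the returns, +11 each step: 63, 74, 85, 96, 107 → 118.
Putting it together: 34 units, 118 returns.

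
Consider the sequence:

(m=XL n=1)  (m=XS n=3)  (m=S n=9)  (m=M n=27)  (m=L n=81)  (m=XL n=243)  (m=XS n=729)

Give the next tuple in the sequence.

(m=S n=2187)

M: repeats XL → XS → S → M → L, so XL, XS, S, M, L, XL, XS → S.
For the n, ×3 each step: 1, 3, 9, 27, 81, 243, 729 → 2187.
So the next tuple is (m=S n=2187).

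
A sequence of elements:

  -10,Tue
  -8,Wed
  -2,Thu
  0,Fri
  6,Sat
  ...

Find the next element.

8,Sun

For the first part, alternating steps +2, +6, +2, +6, …: -10, -8, -2, 0, 6 → 8.
Day — runs through the weekdays Mon→Sun: Tue, Wed, Thu, Fri, Sat → Sun.
Putting it together: 8,Sun.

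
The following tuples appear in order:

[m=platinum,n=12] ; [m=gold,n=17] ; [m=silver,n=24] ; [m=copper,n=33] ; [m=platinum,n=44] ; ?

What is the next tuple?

For the m, repeats platinum → gold → silver → copper: platinum, gold, silver, copper, platinum → gold.
N: 12, 17, 24, 33, 44 → 57 (differences are 5, 7, 9, … (increasing by 2 each time)).
Putting it together: [m=gold,n=57].

[m=gold,n=57]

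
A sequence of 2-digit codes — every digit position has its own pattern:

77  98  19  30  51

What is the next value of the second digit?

2

For the second digit, +1 each step, mod 10: 7, 8, 9, 0, 1 → 2.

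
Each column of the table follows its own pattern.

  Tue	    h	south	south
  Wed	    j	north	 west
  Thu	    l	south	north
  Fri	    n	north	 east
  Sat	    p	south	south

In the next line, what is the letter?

For the letter, letters move forward 2 places in the alphabet: h, j, l, n, p → r.

r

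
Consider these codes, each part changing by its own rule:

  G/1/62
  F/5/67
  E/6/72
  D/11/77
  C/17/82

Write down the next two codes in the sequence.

For the letter, letters move back 1 place in the alphabet: G, F, E, D, C → B → A.
Second component — each term is the sum of the two before it: 1, 5, 6, 11, 17 → 28 → 45.
For the third component, +5 each step: 62, 67, 72, 77, 82 → 87 → 92.
Putting the parts together: B/28/87 and then A/45/92.

B/28/87 then A/45/92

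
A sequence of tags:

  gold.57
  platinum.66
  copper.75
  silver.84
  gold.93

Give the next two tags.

platinum.102, copper.111

Metal goes gold, platinum, copper, silver, gold → platinum → copper (repeats gold → platinum → copper → silver).
Second component — +9 each step: 57, 66, 75, 84, 93 → 102 → 111.
Putting the parts together: platinum.102 and then copper.111.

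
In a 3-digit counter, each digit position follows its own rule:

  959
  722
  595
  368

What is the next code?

131

First digit goes 9, 7, 5, 3 → 1 (−2 each step, mod 10).
Second digit — −3 each step, mod 10: 5, 2, 9, 6 → 3.
Third digit — +3 each step, mod 10: 9, 2, 5, 8 → 1.
Putting it together: 131.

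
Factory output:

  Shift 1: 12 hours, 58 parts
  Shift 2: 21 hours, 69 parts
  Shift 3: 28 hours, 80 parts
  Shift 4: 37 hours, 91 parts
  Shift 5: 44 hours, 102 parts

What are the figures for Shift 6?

Hours: 12, 21, 28, 37, 44 → 53 (alternating steps +9, +7, +9, +7, …).
Parts: 58, 69, 80, 91, 102 → 113 (+11 each step).
So the next row is 53 hours, 113 parts.

53 hours, 113 parts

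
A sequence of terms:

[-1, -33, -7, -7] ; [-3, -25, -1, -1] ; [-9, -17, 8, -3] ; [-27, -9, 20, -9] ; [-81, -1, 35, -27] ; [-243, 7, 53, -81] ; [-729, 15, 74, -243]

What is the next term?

For the first entry, ×3 each step: -1, -3, -9, -27, -81, -243, -729 → -2187.
Second entry: +8 each step, so -33, -25, -17, -9, -1, 7, 15 → 23.
Third entry goes -7, -1, 8, 20, 35, 53, 74 → 98 (differences are 6, 9, 12, … (increasing by 3 each time)).
Fourth entry: -7, -1, -3, -9, -27, -81, -243 → -729 (always the previous value of the first entry).
So the next term is [-2187, 23, 98, -729].

[-2187, 23, 98, -729]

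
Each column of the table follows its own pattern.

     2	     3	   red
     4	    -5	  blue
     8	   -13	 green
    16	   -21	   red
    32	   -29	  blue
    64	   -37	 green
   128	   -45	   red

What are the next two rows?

256  -53  blue; 512  -61  green

First component: ×2 each step; 2, 4, 8, 16, 32, 64, 128 → 256 → 512.
For the second component, −8 each step: 3, -5, -13, -21, -29, -37, -45 → -53 → -61.
Colour: repeats red → blue → green; red, blue, green, red, blue, green, red → blue → green.
Putting the parts together: 256  -53  blue and then 512  -61  green.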